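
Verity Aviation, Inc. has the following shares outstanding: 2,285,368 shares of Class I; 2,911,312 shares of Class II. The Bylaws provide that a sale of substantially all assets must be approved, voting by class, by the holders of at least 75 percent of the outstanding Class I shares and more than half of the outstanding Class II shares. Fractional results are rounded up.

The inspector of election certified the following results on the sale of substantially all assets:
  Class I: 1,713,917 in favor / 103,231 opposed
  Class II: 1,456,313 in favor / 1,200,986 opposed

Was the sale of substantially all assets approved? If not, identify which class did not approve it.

Not approved — the Class I shares did not give the required vote.

Class I: 3/4 of 2285368 = 1714026; 1,714,026 required, 1,713,917 in favor — not approved.
Class II: a majority of 2911312 is 1455657; 1,455,657 required, 1,456,313 in favor — approved.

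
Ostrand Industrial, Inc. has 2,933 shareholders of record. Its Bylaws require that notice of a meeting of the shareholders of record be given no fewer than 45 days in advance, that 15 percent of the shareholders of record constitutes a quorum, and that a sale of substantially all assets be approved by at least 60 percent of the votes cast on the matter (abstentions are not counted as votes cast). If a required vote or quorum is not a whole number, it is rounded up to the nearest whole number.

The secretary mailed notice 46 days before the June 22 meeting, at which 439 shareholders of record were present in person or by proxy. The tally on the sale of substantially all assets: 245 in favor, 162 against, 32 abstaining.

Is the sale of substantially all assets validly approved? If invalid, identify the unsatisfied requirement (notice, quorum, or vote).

Notice: 46 days given; 45 required. Satisfied.
Quorum: 15% of 2,933 = 439.95, rounded up to 440; 439 present. Not satisfied.
Vote: requires three-fifths of the votes cast (439 − 32 abstaining = 407); 3/5 of 407 = 244.20, rounded up to 245, so 245 needed; 245 in favor. Satisfied.

Invalid — quorum requirement not satisfied.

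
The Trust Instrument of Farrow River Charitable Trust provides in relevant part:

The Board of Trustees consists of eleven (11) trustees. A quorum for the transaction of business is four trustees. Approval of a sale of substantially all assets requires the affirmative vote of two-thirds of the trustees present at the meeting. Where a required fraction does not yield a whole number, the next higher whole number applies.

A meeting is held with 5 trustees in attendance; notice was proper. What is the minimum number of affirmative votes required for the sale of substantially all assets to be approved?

The sale of substantially all assets requires two-thirds of the trustees present (5).
2/3 of 5 = 3.33, rounded up to 4.

4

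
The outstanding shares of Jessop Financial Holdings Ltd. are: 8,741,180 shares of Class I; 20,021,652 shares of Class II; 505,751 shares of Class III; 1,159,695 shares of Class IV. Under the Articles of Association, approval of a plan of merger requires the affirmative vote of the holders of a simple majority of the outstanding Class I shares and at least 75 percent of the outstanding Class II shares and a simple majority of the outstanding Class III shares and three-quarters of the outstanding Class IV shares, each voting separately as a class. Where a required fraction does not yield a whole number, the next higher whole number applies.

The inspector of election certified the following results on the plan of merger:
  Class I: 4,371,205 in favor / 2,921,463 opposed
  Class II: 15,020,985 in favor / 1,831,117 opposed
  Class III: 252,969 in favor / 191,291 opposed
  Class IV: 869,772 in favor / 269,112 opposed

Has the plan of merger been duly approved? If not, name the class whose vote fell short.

Approved — every class gave the required vote.

Class I: a majority of 8741180 is 4370591; 4,370,591 required, 4,371,205 in favor — approved.
Class II: 3/4 of 20021652 = 15016239; 15,016,239 required, 15,020,985 in favor — approved.
Class III: a majority of 505751 is 252876; 252,876 required, 252,969 in favor — approved.
Class IV: 3/4 of 1159695 = 869771.25, rounded up to 869772; 869,772 required, 869,772 in favor — approved.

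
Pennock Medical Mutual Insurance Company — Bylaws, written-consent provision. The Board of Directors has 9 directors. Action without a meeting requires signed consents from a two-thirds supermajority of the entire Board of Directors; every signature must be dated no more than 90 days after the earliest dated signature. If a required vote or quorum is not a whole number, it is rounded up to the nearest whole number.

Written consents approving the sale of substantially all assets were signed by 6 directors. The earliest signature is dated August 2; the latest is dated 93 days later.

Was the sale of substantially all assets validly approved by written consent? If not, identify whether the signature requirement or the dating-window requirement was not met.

Signatures required: a two-thirds supermajority of 9 — 2/3 of 9 = 6, so 6 needed; 6 signed. Sufficient.
Dating window: the latest signature is 93 days after the earliest; the limit is 90 days. Outside the window.

Not effective — dating-window requirement not satisfied.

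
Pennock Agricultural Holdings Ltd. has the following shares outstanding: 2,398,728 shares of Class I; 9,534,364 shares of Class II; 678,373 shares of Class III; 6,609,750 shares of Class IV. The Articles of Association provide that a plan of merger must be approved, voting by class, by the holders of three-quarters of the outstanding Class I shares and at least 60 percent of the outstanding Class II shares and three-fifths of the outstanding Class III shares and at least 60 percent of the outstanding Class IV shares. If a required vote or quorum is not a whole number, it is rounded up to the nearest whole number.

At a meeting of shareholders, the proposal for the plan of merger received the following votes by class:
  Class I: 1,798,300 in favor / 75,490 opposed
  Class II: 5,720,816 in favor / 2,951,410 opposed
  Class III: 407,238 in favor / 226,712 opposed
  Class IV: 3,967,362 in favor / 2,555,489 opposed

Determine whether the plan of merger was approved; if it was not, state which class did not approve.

Class I: 3/4 of 2398728 = 1799046; 1,799,046 required, 1,798,300 in favor — not approved.
Class II: 3/5 of 9534364 = 5720618.40, rounded up to 5720619; 5,720,619 required, 5,720,816 in favor — approved.
Class III: 3/5 of 678373 = 407023.80, rounded up to 407024; 407,024 required, 407,238 in favor — approved.
Class IV: 3/5 of 6609750 = 3965850; 3,965,850 required, 3,967,362 in favor — approved.

Not approved — the Class I shares did not give the required vote.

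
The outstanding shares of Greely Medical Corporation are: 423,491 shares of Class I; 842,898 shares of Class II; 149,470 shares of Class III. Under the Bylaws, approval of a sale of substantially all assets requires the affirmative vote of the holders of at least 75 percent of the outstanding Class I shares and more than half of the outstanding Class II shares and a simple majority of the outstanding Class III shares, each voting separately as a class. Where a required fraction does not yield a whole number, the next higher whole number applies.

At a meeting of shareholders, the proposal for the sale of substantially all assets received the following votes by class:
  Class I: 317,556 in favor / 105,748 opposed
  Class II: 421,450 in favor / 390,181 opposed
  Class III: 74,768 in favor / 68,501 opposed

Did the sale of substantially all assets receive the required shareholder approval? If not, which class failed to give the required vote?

Not approved — the Class I shares did not give the required vote.

Class I: 3/4 of 423491 = 317618.25, rounded up to 317619; 317,619 required, 317,556 in favor — not approved.
Class II: a majority of 842898 is 421450; 421,450 required, 421,450 in favor — approved.
Class III: a majority of 149470 is 74736; 74,736 required, 74,768 in favor — approved.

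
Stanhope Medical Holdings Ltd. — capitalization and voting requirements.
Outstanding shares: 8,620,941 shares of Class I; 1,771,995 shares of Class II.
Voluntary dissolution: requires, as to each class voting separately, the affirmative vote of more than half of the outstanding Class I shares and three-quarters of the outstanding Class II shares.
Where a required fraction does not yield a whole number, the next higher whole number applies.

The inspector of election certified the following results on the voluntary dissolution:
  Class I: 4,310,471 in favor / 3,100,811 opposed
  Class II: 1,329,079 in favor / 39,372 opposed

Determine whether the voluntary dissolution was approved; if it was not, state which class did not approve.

Approved — every class gave the required vote.

Class I: a majority of 8620941 is 4310471; 4,310,471 required, 4,310,471 in favor — approved.
Class II: 3/4 of 1771995 = 1328996.25, rounded up to 1328997; 1,328,997 required, 1,329,079 in favor — approved.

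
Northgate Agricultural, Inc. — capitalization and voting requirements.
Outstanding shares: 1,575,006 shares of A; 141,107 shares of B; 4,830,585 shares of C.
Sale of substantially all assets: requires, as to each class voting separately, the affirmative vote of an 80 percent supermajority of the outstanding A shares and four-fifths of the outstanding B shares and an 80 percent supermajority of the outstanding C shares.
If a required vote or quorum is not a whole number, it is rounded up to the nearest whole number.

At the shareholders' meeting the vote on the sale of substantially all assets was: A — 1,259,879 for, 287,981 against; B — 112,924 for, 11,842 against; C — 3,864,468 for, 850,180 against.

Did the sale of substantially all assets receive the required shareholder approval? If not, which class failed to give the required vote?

Not approved — the A shares did not give the required vote.

A: 4/5 of 1575006 = 1260004.80, rounded up to 1260005; 1,260,005 required, 1,259,879 in favor — not approved.
B: 4/5 of 141107 = 112885.60, rounded up to 112886; 112,886 required, 112,924 in favor — approved.
C: 4/5 of 4830585 = 3864468; 3,864,468 required, 3,864,468 in favor — approved.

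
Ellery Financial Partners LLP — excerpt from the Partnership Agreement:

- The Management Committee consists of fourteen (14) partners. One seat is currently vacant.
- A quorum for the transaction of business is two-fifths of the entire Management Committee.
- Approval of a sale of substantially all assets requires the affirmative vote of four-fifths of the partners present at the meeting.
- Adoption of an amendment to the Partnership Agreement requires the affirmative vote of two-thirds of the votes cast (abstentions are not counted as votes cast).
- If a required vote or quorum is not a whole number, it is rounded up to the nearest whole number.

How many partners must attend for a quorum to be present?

2/5 of 14 = 5.60, rounded up to 6.

6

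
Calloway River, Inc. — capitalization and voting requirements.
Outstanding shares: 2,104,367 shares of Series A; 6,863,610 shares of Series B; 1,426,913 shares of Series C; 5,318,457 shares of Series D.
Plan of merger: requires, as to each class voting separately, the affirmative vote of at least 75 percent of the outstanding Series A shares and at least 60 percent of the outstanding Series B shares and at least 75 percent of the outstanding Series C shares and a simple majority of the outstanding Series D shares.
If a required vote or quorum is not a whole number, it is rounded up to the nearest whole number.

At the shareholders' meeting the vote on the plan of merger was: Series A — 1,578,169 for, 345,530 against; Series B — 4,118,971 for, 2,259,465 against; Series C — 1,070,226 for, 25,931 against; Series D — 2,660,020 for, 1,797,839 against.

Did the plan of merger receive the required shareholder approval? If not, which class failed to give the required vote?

Series A: 3/4 of 2104367 = 1578275.25, rounded up to 1578276; 1,578,276 required, 1,578,169 in favor — not approved.
Series B: 3/5 of 6863610 = 4118166; 4,118,166 required, 4,118,971 in favor — approved.
Series C: 3/4 of 1426913 = 1070184.75, rounded up to 1070185; 1,070,185 required, 1,070,226 in favor — approved.
Series D: a majority of 5318457 is 2659229; 2,659,229 required, 2,660,020 in favor — approved.

Not approved — the Series A shares did not give the required vote.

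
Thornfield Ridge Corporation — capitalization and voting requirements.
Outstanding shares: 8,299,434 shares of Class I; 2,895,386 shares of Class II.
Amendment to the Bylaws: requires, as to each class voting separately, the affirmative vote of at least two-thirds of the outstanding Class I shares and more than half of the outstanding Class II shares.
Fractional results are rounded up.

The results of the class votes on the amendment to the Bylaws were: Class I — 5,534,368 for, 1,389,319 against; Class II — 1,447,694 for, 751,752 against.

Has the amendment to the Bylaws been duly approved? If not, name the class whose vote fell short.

Class I: 2/3 of 8299434 = 5532956; 5,532,956 required, 5,534,368 in favor — approved.
Class II: a majority of 2895386 is 1447694; 1,447,694 required, 1,447,694 in favor — approved.

Approved — every class gave the required vote.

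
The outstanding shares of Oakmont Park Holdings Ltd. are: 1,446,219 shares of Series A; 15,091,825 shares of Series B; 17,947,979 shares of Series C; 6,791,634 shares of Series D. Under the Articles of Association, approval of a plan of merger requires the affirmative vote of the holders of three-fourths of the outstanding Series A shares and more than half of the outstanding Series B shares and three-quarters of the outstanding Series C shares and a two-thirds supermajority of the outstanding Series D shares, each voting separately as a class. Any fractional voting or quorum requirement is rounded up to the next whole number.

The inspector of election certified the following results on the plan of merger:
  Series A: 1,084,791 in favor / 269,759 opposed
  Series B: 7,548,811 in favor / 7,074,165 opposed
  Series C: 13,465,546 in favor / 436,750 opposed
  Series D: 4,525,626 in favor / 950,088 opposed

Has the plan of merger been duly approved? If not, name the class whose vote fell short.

Not approved — the Series D shares did not give the required vote.

Series A: 3/4 of 1446219 = 1084664.25, rounded up to 1084665; 1,084,665 required, 1,084,791 in favor — approved.
Series B: a majority of 15091825 is 7545913; 7,545,913 required, 7,548,811 in favor — approved.
Series C: 3/4 of 17947979 = 13460984.25, rounded up to 13460985; 13,460,985 required, 13,465,546 in favor — approved.
Series D: 2/3 of 6791634 = 4527756; 4,527,756 required, 4,525,626 in favor — not approved.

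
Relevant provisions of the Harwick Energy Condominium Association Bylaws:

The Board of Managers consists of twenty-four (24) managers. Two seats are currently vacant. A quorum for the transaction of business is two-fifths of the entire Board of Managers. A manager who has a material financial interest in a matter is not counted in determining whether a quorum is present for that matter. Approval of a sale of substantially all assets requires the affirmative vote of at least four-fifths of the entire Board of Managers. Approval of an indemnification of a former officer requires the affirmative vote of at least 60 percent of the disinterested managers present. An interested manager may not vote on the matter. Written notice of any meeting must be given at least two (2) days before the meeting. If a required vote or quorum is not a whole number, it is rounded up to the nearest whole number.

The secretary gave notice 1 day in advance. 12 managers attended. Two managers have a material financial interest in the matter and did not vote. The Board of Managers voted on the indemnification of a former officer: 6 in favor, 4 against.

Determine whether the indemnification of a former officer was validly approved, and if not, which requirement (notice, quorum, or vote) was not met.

Invalid — notice requirement not satisfied.

Notice: 1 day given; 2 required (1 < 2). Not satisfied.
Quorum: 12 present, but the 2 interested managers do not count, leaving 10. Quorum is 10. Satisfied.
Vote: the indemnification of a former officer requires three-fifths of the disinterested managers present (12 − 2 = 10). 3/5 of 10 = 6, so 6 affirmative votes are needed; 6 voted in favor. Satisfied.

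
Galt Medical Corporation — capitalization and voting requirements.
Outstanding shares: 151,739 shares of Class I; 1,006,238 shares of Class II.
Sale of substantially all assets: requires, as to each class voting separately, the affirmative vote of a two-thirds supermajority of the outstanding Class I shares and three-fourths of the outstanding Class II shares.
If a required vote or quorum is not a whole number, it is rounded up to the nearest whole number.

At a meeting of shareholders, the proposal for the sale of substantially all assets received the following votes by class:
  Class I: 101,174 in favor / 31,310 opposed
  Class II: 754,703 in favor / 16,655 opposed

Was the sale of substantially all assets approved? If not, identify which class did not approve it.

Class I: 2/3 of 151739 = 101159.33, rounded up to 101160; 101,160 required, 101,174 in favor — approved.
Class II: 3/4 of 1006238 = 754678.50, rounded up to 754679; 754,679 required, 754,703 in favor — approved.

Approved — every class gave the required vote.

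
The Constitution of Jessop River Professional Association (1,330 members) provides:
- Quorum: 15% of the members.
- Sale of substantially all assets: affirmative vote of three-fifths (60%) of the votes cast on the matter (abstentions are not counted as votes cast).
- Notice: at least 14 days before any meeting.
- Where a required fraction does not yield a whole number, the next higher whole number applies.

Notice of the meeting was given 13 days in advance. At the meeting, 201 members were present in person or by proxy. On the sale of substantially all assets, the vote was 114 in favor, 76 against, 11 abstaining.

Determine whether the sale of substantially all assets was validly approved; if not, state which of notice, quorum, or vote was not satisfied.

Notice: 13 days given; 14 required. Not satisfied.
Quorum: 15% of 1,330 = 199.50, rounded up to 200; 201 present. Satisfied.
Vote: requires three-fifths of the votes cast (201 − 11 abstaining = 190); 3/5 of 190 = 114, so 114 needed; 114 in favor. Satisfied.

Invalid — notice requirement not satisfied.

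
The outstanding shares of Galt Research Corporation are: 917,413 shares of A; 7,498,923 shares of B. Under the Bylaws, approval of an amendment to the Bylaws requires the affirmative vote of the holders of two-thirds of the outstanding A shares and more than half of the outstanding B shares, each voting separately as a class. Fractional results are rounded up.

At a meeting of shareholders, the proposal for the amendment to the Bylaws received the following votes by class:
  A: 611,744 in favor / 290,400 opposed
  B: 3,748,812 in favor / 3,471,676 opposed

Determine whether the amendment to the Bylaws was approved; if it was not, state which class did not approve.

Not approved — the B shares did not give the required vote.

A: 2/3 of 917413 = 611608.67, rounded up to 611609; 611,609 required, 611,744 in favor — approved.
B: a majority of 7498923 is 3749462; 3,749,462 required, 3,748,812 in favor — not approved.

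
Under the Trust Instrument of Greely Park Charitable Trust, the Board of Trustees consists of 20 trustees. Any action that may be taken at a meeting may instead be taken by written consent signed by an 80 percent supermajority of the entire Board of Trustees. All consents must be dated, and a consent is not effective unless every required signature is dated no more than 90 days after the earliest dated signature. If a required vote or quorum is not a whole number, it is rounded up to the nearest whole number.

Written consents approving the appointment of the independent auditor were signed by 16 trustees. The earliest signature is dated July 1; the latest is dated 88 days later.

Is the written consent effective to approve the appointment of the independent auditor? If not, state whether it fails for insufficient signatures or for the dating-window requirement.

Signatures required: an 80 percent supermajority of 20 — 4/5 of 20 = 16, so 16 needed; 16 signed. Sufficient.
Dating window: the latest signature is 88 days after the earliest; the limit is 90 days. Within the window.

Effective — both the signature and dating-window requirements are satisfied.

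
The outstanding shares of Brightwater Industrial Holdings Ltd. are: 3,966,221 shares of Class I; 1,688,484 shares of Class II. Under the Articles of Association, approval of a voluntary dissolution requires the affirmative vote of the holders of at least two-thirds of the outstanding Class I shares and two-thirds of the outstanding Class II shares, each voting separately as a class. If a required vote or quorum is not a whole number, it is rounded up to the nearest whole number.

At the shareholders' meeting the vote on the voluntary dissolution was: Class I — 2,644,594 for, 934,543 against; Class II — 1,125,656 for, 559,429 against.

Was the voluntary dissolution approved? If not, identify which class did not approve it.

Approved — every class gave the required vote.

Class I: 2/3 of 3966221 = 2644147.33, rounded up to 2644148; 2,644,148 required, 2,644,594 in favor — approved.
Class II: 2/3 of 1688484 = 1125656; 1,125,656 required, 1,125,656 in favor — approved.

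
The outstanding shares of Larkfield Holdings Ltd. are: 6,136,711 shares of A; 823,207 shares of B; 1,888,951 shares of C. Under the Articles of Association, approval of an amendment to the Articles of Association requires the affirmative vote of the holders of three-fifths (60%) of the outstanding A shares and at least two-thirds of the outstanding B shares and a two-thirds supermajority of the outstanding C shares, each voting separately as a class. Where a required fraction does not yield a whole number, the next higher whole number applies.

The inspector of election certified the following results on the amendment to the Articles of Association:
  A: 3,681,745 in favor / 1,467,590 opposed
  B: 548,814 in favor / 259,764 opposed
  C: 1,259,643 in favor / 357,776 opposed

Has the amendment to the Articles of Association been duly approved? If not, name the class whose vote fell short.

Not approved — the A shares did not give the required vote.

A: 3/5 of 6136711 = 3682026.60, rounded up to 3682027; 3,682,027 required, 3,681,745 in favor — not approved.
B: 2/3 of 823207 = 548804.67, rounded up to 548805; 548,805 required, 548,814 in favor — approved.
C: 2/3 of 1888951 = 1259300.67, rounded up to 1259301; 1,259,301 required, 1,259,643 in favor — approved.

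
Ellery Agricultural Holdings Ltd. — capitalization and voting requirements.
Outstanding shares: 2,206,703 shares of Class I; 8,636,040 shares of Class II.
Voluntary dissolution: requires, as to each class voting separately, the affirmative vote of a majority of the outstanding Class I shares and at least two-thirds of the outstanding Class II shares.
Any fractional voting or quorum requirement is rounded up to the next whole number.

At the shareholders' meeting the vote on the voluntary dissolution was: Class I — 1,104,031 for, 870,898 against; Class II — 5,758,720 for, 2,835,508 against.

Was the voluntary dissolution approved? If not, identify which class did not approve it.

Approved — every class gave the required vote.

Class I: a majority of 2206703 is 1103352; 1,103,352 required, 1,104,031 in favor — approved.
Class II: 2/3 of 8636040 = 5757360; 5,757,360 required, 5,758,720 in favor — approved.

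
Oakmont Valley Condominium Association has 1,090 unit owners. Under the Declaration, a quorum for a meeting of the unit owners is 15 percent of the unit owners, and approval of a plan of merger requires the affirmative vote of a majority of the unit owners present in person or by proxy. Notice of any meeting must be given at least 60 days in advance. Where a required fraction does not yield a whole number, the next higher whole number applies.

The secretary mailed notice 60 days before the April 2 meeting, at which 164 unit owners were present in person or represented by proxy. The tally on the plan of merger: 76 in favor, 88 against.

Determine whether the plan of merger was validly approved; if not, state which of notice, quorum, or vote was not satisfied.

Notice: 60 days given; 60 required. Satisfied.
Quorum: 15% of 1,090 = 163.50, rounded up to 164; 164 present. Satisfied.
Vote: requires a majority of those present (164); a majority of 164 is 83, so 83 needed; 76 in favor. Not satisfied.

Invalid — vote requirement not satisfied.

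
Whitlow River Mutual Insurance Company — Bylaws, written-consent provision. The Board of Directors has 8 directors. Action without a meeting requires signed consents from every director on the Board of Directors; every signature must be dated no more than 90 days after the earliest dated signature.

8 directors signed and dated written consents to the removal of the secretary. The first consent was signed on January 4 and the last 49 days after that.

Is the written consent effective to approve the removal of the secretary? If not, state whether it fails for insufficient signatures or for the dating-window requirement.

Signatures required: the unanimous vote of 8 — unanimous means all 8, so 8 needed; 8 signed. Sufficient.
Dating window: the latest signature is 49 days after the earliest; the limit is 90 days. Within the window.

Effective — both the signature and dating-window requirements are satisfied.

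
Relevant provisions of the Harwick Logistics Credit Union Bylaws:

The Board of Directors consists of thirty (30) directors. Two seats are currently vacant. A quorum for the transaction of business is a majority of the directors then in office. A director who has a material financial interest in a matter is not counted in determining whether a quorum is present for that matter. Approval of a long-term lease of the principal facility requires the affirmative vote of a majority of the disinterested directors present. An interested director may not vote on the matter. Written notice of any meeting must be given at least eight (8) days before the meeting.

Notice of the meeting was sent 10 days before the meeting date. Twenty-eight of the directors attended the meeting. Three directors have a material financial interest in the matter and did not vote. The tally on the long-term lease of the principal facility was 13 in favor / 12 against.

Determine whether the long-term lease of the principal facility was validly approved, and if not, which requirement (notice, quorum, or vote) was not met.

Valid — all requirements satisfied.

Notice: 10 days given; 8 required (10 ≥ 8). Satisfied.
Quorum: 28 present, but the 3 interested directors do not count, leaving 25. Quorum is 15. Satisfied.
Vote: the long-term lease of the principal facility requires a majority of the disinterested directors present (28 − 3 = 25). A majority of 25 is 13, so 13 affirmative votes are needed; 13 voted in favor. Satisfied.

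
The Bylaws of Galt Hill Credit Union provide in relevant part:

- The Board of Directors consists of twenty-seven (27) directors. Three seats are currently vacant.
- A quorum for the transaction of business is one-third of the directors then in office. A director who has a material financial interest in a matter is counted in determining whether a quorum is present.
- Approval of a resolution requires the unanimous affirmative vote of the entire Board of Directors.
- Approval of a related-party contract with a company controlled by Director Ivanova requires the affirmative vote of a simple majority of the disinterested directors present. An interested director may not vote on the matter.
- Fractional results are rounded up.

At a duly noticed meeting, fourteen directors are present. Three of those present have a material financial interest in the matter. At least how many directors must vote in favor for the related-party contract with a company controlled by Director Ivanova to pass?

6

The related-party contract with a company controlled by Director Ivanova requires a majority of the disinterested directors present (14 − 3 = 11).
A majority of 11 is 6.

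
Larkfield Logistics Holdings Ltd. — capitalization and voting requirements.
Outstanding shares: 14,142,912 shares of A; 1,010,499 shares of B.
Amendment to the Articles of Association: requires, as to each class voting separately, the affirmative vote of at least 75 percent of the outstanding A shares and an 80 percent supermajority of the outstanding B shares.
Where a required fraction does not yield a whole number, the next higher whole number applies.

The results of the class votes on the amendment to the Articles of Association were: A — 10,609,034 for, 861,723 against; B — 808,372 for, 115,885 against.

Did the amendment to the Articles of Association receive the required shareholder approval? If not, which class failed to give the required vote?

Not approved — the B shares did not give the required vote.

A: 3/4 of 14142912 = 10607184; 10,607,184 required, 10,609,034 in favor — approved.
B: 4/5 of 1010499 = 808399.20, rounded up to 808400; 808,400 required, 808,372 in favor — not approved.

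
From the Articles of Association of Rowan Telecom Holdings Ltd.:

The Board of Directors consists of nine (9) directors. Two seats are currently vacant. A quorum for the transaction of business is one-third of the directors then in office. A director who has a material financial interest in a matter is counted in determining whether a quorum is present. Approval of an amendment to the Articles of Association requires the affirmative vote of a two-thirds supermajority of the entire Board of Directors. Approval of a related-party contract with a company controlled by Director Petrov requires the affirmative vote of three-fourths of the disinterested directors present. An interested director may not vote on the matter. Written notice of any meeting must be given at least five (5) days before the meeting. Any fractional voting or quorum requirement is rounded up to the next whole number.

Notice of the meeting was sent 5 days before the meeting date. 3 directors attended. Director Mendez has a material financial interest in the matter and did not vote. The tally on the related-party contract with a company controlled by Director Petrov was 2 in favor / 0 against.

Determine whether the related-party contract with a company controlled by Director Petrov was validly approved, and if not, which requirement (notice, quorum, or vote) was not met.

Notice: 5 days given; 5 required (5 ≥ 5). Satisfied.
Quorum: 3 present (interested directors count toward quorum); quorum is 3. Satisfied.
Vote: the related-party contract with a company controlled by Director Petrov requires three-fourths of the disinterested directors present (3 − 1 = 2). 3/4 of 2 = 1.50, rounded up to 2, so 2 affirmative votes are needed; 2 voted in favor. Satisfied.

Valid — all requirements satisfied.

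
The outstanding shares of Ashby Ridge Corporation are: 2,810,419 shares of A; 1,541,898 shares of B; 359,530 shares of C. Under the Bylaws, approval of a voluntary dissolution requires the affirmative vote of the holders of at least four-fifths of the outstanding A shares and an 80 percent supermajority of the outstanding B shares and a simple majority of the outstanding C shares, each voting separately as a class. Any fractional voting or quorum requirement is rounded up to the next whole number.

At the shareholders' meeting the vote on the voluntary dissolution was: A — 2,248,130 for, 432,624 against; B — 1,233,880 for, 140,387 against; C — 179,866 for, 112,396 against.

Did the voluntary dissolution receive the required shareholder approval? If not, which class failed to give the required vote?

A: 4/5 of 2810419 = 2248335.20, rounded up to 2248336; 2,248,336 required, 2,248,130 in favor — not approved.
B: 4/5 of 1541898 = 1233518.40, rounded up to 1233519; 1,233,519 required, 1,233,880 in favor — approved.
C: a majority of 359530 is 179766; 179,766 required, 179,866 in favor — approved.

Not approved — the A shares did not give the required vote.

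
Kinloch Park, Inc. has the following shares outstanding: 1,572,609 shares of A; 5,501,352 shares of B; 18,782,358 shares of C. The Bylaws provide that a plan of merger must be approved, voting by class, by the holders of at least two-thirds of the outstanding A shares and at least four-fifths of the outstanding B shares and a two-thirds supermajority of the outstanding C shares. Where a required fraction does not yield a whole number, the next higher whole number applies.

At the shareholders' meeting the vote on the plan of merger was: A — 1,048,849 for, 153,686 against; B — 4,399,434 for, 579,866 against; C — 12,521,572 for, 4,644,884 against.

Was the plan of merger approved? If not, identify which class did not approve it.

A: 2/3 of 1572609 = 1048406; 1,048,406 required, 1,048,849 in favor — approved.
B: 4/5 of 5501352 = 4401081.60, rounded up to 4401082; 4,401,082 required, 4,399,434 in favor — not approved.
C: 2/3 of 18782358 = 12521572; 12,521,572 required, 12,521,572 in favor — approved.

Not approved — the B shares did not give the required vote.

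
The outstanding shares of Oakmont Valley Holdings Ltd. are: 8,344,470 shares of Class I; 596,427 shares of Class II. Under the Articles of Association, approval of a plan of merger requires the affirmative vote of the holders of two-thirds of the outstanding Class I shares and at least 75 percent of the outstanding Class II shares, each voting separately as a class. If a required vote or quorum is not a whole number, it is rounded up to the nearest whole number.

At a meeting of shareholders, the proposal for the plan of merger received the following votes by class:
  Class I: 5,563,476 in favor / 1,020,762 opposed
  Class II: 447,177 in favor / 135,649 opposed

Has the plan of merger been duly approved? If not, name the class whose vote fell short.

Class I: 2/3 of 8344470 = 5562980; 5,562,980 required, 5,563,476 in favor — approved.
Class II: 3/4 of 596427 = 447320.25, rounded up to 447321; 447,321 required, 447,177 in favor — not approved.

Not approved — the Class II shares did not give the required vote.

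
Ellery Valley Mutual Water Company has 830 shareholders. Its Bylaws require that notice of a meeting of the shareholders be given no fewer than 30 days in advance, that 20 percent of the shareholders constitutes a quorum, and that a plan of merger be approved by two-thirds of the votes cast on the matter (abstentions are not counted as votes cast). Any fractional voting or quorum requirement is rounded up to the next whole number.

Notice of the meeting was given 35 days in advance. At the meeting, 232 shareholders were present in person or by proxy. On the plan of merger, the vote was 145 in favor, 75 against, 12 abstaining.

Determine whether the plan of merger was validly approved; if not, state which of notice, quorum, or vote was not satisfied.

Invalid — vote requirement not satisfied.

Notice: 35 days given; 30 required. Satisfied.
Quorum: 20% of 830 = 166; 232 present. Satisfied.
Vote: requires two-thirds of the votes cast (232 − 12 abstaining = 220); 2/3 of 220 = 146.67, rounded up to 147, so 147 needed; 145 in favor. Not satisfied.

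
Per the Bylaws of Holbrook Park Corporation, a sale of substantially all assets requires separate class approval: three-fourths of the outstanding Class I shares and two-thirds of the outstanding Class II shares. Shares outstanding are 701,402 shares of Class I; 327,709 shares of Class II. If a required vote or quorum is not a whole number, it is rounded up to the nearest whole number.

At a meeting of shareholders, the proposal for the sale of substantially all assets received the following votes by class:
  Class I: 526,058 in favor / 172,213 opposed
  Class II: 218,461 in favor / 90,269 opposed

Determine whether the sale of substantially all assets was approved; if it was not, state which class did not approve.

Class I: 3/4 of 701402 = 526051.50, rounded up to 526052; 526,052 required, 526,058 in favor — approved.
Class II: 2/3 of 327709 = 218472.67, rounded up to 218473; 218,473 required, 218,461 in favor — not approved.

Not approved — the Class II shares did not give the required vote.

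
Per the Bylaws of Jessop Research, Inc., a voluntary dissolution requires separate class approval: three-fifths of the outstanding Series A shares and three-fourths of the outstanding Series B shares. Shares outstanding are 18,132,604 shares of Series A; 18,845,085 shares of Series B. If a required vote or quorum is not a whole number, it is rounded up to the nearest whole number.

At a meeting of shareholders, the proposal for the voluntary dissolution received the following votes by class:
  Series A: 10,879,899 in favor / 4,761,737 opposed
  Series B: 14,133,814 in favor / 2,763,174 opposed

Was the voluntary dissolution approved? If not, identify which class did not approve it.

Approved — every class gave the required vote.

Series A: 3/5 of 18132604 = 10879562.40, rounded up to 10879563; 10,879,563 required, 10,879,899 in favor — approved.
Series B: 3/4 of 18845085 = 14133813.75, rounded up to 14133814; 14,133,814 required, 14,133,814 in favor — approved.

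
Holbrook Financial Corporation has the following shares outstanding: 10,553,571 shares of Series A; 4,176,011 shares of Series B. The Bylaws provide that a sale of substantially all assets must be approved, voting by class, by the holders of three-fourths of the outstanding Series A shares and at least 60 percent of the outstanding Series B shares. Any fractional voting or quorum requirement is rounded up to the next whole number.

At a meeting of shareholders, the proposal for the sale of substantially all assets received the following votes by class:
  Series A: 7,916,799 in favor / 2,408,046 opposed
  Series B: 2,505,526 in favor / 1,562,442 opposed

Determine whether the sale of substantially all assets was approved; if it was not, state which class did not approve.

Not approved — the Series B shares did not give the required vote.

Series A: 3/4 of 10553571 = 7915178.25, rounded up to 7915179; 7,915,179 required, 7,916,799 in favor — approved.
Series B: 3/5 of 4176011 = 2505606.60, rounded up to 2505607; 2,505,607 required, 2,505,526 in favor — not approved.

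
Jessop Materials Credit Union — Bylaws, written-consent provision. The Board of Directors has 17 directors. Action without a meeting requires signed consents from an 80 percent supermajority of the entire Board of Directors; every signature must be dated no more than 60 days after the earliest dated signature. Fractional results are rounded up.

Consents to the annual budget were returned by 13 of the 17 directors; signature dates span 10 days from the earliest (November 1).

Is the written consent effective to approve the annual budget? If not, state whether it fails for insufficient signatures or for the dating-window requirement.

Signatures required: an 80 percent supermajority of 17 — 4/5 of 17 = 13.60, rounded up to 14, so 14 needed; 13 signed. Insufficient.
Dating window: the latest signature is 10 days after the earliest; the limit is 60 days. Within the window.

Not effective — insufficient signatures.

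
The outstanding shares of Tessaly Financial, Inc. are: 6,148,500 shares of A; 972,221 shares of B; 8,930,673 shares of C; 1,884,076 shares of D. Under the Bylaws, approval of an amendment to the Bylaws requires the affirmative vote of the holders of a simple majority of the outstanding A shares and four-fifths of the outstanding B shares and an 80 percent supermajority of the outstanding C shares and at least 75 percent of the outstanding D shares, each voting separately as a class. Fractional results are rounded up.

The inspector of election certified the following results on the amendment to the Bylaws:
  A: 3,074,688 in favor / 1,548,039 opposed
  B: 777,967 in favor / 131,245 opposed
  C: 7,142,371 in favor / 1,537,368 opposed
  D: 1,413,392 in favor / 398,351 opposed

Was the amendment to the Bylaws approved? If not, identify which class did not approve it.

Not approved — the C shares did not give the required vote.

A: a majority of 6148500 is 3074251; 3,074,251 required, 3,074,688 in favor — approved.
B: 4/5 of 972221 = 777776.80, rounded up to 777777; 777,777 required, 777,967 in favor — approved.
C: 4/5 of 8930673 = 7144538.40, rounded up to 7144539; 7,144,539 required, 7,142,371 in favor — not approved.
D: 3/4 of 1884076 = 1413057; 1,413,057 required, 1,413,392 in favor — approved.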